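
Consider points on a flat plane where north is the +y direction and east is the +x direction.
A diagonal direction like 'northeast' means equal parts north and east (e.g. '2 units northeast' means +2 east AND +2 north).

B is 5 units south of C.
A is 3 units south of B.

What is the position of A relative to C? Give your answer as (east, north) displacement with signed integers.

Place C at the origin (east=0, north=0).
  B is 5 units south of C: delta (east=+0, north=-5); B at (east=0, north=-5).
  A is 3 units south of B: delta (east=+0, north=-3); A at (east=0, north=-8).
Therefore A relative to C: (east=0, north=-8).

Answer: A is at (east=0, north=-8) relative to C.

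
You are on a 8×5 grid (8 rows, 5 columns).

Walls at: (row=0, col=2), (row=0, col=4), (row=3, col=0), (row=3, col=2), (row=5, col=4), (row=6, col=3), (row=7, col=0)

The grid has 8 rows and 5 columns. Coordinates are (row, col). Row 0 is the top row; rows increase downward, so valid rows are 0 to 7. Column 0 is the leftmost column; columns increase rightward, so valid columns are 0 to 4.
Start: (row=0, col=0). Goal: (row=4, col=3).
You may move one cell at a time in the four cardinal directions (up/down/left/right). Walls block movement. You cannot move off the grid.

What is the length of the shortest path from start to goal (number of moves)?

BFS from (row=0, col=0) until reaching (row=4, col=3):
  Distance 0: (row=0, col=0)
  Distance 1: (row=0, col=1), (row=1, col=0)
  Distance 2: (row=1, col=1), (row=2, col=0)
  Distance 3: (row=1, col=2), (row=2, col=1)
  Distance 4: (row=1, col=3), (row=2, col=2), (row=3, col=1)
  Distance 5: (row=0, col=3), (row=1, col=4), (row=2, col=3), (row=4, col=1)
  Distance 6: (row=2, col=4), (row=3, col=3), (row=4, col=0), (row=4, col=2), (row=5, col=1)
  Distance 7: (row=3, col=4), (row=4, col=3), (row=5, col=0), (row=5, col=2), (row=6, col=1)  <- goal reached here
One shortest path (7 moves): (row=0, col=0) -> (row=0, col=1) -> (row=1, col=1) -> (row=1, col=2) -> (row=1, col=3) -> (row=2, col=3) -> (row=3, col=3) -> (row=4, col=3)

Answer: Shortest path length: 7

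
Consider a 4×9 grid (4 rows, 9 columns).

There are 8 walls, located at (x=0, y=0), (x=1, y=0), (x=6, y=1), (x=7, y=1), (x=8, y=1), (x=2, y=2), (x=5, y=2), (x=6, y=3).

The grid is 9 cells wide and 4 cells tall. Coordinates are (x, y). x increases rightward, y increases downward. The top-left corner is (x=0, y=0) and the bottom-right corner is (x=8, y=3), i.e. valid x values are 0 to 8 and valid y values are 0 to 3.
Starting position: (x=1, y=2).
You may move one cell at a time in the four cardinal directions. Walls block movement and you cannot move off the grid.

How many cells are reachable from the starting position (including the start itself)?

Answer: Reachable cells: 23

Derivation:
BFS flood-fill from (x=1, y=2):
  Distance 0: (x=1, y=2)
  Distance 1: (x=1, y=1), (x=0, y=2), (x=1, y=3)
  Distance 2: (x=0, y=1), (x=2, y=1), (x=0, y=3), (x=2, y=3)
  Distance 3: (x=2, y=0), (x=3, y=1), (x=3, y=3)
  Distance 4: (x=3, y=0), (x=4, y=1), (x=3, y=2), (x=4, y=3)
  Distance 5: (x=4, y=0), (x=5, y=1), (x=4, y=2), (x=5, y=3)
  Distance 6: (x=5, y=0)
  Distance 7: (x=6, y=0)
  Distance 8: (x=7, y=0)
  Distance 9: (x=8, y=0)
Total reachable: 23 (grid has 28 open cells total)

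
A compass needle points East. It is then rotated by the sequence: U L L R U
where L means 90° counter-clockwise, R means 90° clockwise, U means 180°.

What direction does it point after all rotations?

Answer: Final heading: North

Derivation:
Start: East
  U (U-turn (180°)) -> West
  L (left (90° counter-clockwise)) -> South
  L (left (90° counter-clockwise)) -> East
  R (right (90° clockwise)) -> South
  U (U-turn (180°)) -> North
Final: North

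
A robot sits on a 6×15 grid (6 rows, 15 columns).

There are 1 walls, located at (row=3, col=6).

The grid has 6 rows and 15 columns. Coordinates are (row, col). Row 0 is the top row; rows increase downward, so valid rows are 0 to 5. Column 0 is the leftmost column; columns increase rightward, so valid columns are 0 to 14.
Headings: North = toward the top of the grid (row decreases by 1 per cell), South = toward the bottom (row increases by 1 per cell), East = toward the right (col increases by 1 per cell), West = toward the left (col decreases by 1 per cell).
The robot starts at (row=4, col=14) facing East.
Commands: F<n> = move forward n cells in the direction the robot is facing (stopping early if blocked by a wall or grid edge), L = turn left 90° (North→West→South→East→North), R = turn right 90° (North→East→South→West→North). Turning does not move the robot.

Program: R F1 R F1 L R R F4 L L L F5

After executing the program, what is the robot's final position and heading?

Answer: Final position: (row=1, col=14), facing East

Derivation:
Start: (row=4, col=14), facing East
  R: turn right, now facing South
  F1: move forward 1, now at (row=5, col=14)
  R: turn right, now facing West
  F1: move forward 1, now at (row=5, col=13)
  L: turn left, now facing South
  R: turn right, now facing West
  R: turn right, now facing North
  F4: move forward 4, now at (row=1, col=13)
  L: turn left, now facing West
  L: turn left, now facing South
  L: turn left, now facing East
  F5: move forward 1/5 (blocked), now at (row=1, col=14)
Final: (row=1, col=14), facing East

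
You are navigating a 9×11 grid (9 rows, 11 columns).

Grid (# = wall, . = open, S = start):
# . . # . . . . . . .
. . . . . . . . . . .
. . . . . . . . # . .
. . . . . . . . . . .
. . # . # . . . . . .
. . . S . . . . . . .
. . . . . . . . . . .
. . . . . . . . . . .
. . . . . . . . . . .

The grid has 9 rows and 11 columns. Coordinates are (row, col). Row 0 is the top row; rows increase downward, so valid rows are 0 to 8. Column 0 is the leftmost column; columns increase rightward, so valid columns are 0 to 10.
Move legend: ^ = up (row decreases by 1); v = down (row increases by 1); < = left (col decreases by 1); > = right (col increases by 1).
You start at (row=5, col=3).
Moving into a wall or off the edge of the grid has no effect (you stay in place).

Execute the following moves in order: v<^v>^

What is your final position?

Start: (row=5, col=3)
  v (down): (row=5, col=3) -> (row=6, col=3)
  < (left): (row=6, col=3) -> (row=6, col=2)
  ^ (up): (row=6, col=2) -> (row=5, col=2)
  v (down): (row=5, col=2) -> (row=6, col=2)
  > (right): (row=6, col=2) -> (row=6, col=3)
  ^ (up): (row=6, col=3) -> (row=5, col=3)
Final: (row=5, col=3)

Answer: Final position: (row=5, col=3)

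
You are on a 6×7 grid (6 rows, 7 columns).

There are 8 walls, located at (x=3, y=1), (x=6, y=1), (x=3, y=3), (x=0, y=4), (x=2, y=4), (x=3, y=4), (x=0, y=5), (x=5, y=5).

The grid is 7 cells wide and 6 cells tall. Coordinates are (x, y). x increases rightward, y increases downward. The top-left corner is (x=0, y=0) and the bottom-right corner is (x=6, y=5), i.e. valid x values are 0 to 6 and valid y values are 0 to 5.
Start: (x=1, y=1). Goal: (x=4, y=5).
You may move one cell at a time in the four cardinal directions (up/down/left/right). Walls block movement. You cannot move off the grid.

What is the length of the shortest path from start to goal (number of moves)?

BFS from (x=1, y=1) until reaching (x=4, y=5):
  Distance 0: (x=1, y=1)
  Distance 1: (x=1, y=0), (x=0, y=1), (x=2, y=1), (x=1, y=2)
  Distance 2: (x=0, y=0), (x=2, y=0), (x=0, y=2), (x=2, y=2), (x=1, y=3)
  Distance 3: (x=3, y=0), (x=3, y=2), (x=0, y=3), (x=2, y=3), (x=1, y=4)
  Distance 4: (x=4, y=0), (x=4, y=2), (x=1, y=5)
  Distance 5: (x=5, y=0), (x=4, y=1), (x=5, y=2), (x=4, y=3), (x=2, y=5)
  Distance 6: (x=6, y=0), (x=5, y=1), (x=6, y=2), (x=5, y=3), (x=4, y=4), (x=3, y=5)
  Distance 7: (x=6, y=3), (x=5, y=4), (x=4, y=5)  <- goal reached here
One shortest path (7 moves): (x=1, y=1) -> (x=2, y=1) -> (x=2, y=2) -> (x=3, y=2) -> (x=4, y=2) -> (x=4, y=3) -> (x=4, y=4) -> (x=4, y=5)

Answer: Shortest path length: 7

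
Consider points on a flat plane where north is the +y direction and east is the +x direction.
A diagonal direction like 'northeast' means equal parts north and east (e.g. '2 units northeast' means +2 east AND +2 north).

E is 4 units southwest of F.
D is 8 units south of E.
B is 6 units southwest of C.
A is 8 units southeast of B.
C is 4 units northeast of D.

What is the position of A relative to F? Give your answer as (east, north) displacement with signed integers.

Answer: A is at (east=2, north=-22) relative to F.

Derivation:
Place F at the origin (east=0, north=0).
  E is 4 units southwest of F: delta (east=-4, north=-4); E at (east=-4, north=-4).
  D is 8 units south of E: delta (east=+0, north=-8); D at (east=-4, north=-12).
  C is 4 units northeast of D: delta (east=+4, north=+4); C at (east=0, north=-8).
  B is 6 units southwest of C: delta (east=-6, north=-6); B at (east=-6, north=-14).
  A is 8 units southeast of B: delta (east=+8, north=-8); A at (east=2, north=-22).
Therefore A relative to F: (east=2, north=-22).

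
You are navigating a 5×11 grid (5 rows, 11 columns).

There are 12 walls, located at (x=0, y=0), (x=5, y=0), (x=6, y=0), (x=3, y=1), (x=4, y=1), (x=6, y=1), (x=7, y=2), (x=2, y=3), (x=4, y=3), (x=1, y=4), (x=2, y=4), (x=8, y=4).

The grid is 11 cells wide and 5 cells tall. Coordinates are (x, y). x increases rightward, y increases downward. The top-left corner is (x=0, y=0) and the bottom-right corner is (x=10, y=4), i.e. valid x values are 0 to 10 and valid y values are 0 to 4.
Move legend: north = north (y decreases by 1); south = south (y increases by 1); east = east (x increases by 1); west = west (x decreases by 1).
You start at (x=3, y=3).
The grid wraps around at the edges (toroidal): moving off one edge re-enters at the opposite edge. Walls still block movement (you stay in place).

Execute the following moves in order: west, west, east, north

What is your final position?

Start: (x=3, y=3)
  west (west): blocked, stay at (x=3, y=3)
  west (west): blocked, stay at (x=3, y=3)
  east (east): blocked, stay at (x=3, y=3)
  north (north): (x=3, y=3) -> (x=3, y=2)
Final: (x=3, y=2)

Answer: Final position: (x=3, y=2)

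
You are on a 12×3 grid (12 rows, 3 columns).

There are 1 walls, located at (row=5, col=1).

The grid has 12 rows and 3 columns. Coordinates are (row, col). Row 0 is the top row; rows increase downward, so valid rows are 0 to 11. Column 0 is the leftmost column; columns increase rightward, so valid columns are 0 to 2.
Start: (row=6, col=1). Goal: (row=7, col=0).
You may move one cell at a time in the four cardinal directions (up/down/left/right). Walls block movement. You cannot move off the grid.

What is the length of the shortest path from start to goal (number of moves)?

BFS from (row=6, col=1) until reaching (row=7, col=0):
  Distance 0: (row=6, col=1)
  Distance 1: (row=6, col=0), (row=6, col=2), (row=7, col=1)
  Distance 2: (row=5, col=0), (row=5, col=2), (row=7, col=0), (row=7, col=2), (row=8, col=1)  <- goal reached here
One shortest path (2 moves): (row=6, col=1) -> (row=6, col=0) -> (row=7, col=0)

Answer: Shortest path length: 2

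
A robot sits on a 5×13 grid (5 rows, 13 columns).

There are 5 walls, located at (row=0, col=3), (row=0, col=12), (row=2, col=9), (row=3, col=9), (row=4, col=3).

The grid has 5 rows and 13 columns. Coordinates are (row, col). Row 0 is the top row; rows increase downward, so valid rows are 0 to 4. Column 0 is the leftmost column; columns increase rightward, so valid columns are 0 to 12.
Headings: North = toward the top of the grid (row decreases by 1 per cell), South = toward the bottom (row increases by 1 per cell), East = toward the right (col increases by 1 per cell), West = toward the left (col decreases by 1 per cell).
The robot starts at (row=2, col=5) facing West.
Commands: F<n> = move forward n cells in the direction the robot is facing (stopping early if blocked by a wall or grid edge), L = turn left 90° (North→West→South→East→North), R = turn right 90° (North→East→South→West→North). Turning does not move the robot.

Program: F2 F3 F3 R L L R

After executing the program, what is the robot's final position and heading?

Start: (row=2, col=5), facing West
  F2: move forward 2, now at (row=2, col=3)
  F3: move forward 3, now at (row=2, col=0)
  F3: move forward 0/3 (blocked), now at (row=2, col=0)
  R: turn right, now facing North
  L: turn left, now facing West
  L: turn left, now facing South
  R: turn right, now facing West
Final: (row=2, col=0), facing West

Answer: Final position: (row=2, col=0), facing West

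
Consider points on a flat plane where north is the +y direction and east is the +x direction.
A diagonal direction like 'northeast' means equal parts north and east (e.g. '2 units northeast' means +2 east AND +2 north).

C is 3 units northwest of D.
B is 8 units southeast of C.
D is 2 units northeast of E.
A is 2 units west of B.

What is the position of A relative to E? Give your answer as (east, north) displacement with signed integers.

Place E at the origin (east=0, north=0).
  D is 2 units northeast of E: delta (east=+2, north=+2); D at (east=2, north=2).
  C is 3 units northwest of D: delta (east=-3, north=+3); C at (east=-1, north=5).
  B is 8 units southeast of C: delta (east=+8, north=-8); B at (east=7, north=-3).
  A is 2 units west of B: delta (east=-2, north=+0); A at (east=5, north=-3).
Therefore A relative to E: (east=5, north=-3).

Answer: A is at (east=5, north=-3) relative to E.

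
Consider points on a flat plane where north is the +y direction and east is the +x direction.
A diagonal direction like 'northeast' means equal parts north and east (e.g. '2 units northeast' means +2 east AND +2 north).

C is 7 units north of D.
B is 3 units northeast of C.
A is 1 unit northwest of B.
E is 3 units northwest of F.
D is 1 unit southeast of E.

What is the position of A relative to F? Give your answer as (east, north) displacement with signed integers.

Answer: A is at (east=0, north=13) relative to F.

Derivation:
Place F at the origin (east=0, north=0).
  E is 3 units northwest of F: delta (east=-3, north=+3); E at (east=-3, north=3).
  D is 1 unit southeast of E: delta (east=+1, north=-1); D at (east=-2, north=2).
  C is 7 units north of D: delta (east=+0, north=+7); C at (east=-2, north=9).
  B is 3 units northeast of C: delta (east=+3, north=+3); B at (east=1, north=12).
  A is 1 unit northwest of B: delta (east=-1, north=+1); A at (east=0, north=13).
Therefore A relative to F: (east=0, north=13).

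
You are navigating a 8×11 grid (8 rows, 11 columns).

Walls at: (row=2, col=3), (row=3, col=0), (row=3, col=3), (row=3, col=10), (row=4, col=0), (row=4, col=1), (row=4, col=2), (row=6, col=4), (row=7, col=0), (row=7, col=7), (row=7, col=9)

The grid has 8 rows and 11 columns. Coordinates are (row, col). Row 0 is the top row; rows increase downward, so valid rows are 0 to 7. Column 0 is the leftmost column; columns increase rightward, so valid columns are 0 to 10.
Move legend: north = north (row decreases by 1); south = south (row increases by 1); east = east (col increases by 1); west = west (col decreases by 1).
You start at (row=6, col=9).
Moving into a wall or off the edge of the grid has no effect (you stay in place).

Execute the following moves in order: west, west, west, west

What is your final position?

Answer: Final position: (row=6, col=5)

Derivation:
Start: (row=6, col=9)
  west (west): (row=6, col=9) -> (row=6, col=8)
  west (west): (row=6, col=8) -> (row=6, col=7)
  west (west): (row=6, col=7) -> (row=6, col=6)
  west (west): (row=6, col=6) -> (row=6, col=5)
Final: (row=6, col=5)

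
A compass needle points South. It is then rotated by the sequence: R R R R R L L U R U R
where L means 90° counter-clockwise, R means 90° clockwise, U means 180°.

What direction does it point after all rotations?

Start: South
  R (right (90° clockwise)) -> West
  R (right (90° clockwise)) -> North
  R (right (90° clockwise)) -> East
  R (right (90° clockwise)) -> South
  R (right (90° clockwise)) -> West
  L (left (90° counter-clockwise)) -> South
  L (left (90° counter-clockwise)) -> East
  U (U-turn (180°)) -> West
  R (right (90° clockwise)) -> North
  U (U-turn (180°)) -> South
  R (right (90° clockwise)) -> West
Final: West

Answer: Final heading: West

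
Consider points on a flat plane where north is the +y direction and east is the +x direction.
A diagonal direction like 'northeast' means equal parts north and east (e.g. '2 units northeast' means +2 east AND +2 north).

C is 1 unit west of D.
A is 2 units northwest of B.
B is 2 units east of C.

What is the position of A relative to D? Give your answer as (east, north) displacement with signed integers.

Place D at the origin (east=0, north=0).
  C is 1 unit west of D: delta (east=-1, north=+0); C at (east=-1, north=0).
  B is 2 units east of C: delta (east=+2, north=+0); B at (east=1, north=0).
  A is 2 units northwest of B: delta (east=-2, north=+2); A at (east=-1, north=2).
Therefore A relative to D: (east=-1, north=2).

Answer: A is at (east=-1, north=2) relative to D.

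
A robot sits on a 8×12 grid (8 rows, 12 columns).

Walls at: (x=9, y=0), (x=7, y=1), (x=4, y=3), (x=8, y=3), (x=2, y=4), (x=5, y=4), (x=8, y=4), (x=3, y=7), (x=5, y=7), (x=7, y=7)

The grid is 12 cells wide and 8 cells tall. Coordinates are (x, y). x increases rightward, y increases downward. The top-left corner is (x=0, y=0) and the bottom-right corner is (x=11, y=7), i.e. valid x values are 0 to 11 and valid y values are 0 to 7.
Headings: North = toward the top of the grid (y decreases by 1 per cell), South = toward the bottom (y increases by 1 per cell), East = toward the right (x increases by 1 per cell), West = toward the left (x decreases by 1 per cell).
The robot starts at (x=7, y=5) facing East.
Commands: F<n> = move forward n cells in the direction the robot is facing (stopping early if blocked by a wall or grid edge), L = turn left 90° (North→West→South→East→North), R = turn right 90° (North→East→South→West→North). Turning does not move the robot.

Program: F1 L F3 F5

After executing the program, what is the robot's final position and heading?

Answer: Final position: (x=8, y=5), facing North

Derivation:
Start: (x=7, y=5), facing East
  F1: move forward 1, now at (x=8, y=5)
  L: turn left, now facing North
  F3: move forward 0/3 (blocked), now at (x=8, y=5)
  F5: move forward 0/5 (blocked), now at (x=8, y=5)
Final: (x=8, y=5), facing North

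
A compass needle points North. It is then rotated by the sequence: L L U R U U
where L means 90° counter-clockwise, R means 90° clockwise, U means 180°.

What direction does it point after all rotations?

Answer: Final heading: East

Derivation:
Start: North
  L (left (90° counter-clockwise)) -> West
  L (left (90° counter-clockwise)) -> South
  U (U-turn (180°)) -> North
  R (right (90° clockwise)) -> East
  U (U-turn (180°)) -> West
  U (U-turn (180°)) -> East
Final: East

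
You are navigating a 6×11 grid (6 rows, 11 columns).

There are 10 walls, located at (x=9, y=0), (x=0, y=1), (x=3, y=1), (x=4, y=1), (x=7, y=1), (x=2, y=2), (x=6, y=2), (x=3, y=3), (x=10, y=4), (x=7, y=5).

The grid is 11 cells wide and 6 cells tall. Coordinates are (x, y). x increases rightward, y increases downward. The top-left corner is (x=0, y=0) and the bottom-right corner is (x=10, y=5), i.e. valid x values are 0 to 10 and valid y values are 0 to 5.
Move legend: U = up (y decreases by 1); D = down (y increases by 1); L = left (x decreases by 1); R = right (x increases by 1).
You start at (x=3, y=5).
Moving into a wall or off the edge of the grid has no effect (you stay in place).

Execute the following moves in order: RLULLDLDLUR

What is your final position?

Answer: Final position: (x=1, y=4)

Derivation:
Start: (x=3, y=5)
  R (right): (x=3, y=5) -> (x=4, y=5)
  L (left): (x=4, y=5) -> (x=3, y=5)
  U (up): (x=3, y=5) -> (x=3, y=4)
  L (left): (x=3, y=4) -> (x=2, y=4)
  L (left): (x=2, y=4) -> (x=1, y=4)
  D (down): (x=1, y=4) -> (x=1, y=5)
  L (left): (x=1, y=5) -> (x=0, y=5)
  D (down): blocked, stay at (x=0, y=5)
  L (left): blocked, stay at (x=0, y=5)
  U (up): (x=0, y=5) -> (x=0, y=4)
  R (right): (x=0, y=4) -> (x=1, y=4)
Final: (x=1, y=4)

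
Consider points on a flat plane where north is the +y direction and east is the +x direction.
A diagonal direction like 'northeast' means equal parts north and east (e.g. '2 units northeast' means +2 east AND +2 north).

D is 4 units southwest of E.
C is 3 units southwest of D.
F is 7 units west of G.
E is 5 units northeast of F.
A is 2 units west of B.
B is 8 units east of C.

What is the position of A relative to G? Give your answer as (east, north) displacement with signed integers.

Place G at the origin (east=0, north=0).
  F is 7 units west of G: delta (east=-7, north=+0); F at (east=-7, north=0).
  E is 5 units northeast of F: delta (east=+5, north=+5); E at (east=-2, north=5).
  D is 4 units southwest of E: delta (east=-4, north=-4); D at (east=-6, north=1).
  C is 3 units southwest of D: delta (east=-3, north=-3); C at (east=-9, north=-2).
  B is 8 units east of C: delta (east=+8, north=+0); B at (east=-1, north=-2).
  A is 2 units west of B: delta (east=-2, north=+0); A at (east=-3, north=-2).
Therefore A relative to G: (east=-3, north=-2).

Answer: A is at (east=-3, north=-2) relative to G.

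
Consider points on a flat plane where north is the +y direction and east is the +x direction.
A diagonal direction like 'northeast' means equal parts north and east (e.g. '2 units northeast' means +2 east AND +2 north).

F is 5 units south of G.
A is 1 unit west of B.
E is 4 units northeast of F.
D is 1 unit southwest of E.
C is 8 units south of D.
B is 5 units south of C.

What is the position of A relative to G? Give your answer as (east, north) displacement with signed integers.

Answer: A is at (east=2, north=-15) relative to G.

Derivation:
Place G at the origin (east=0, north=0).
  F is 5 units south of G: delta (east=+0, north=-5); F at (east=0, north=-5).
  E is 4 units northeast of F: delta (east=+4, north=+4); E at (east=4, north=-1).
  D is 1 unit southwest of E: delta (east=-1, north=-1); D at (east=3, north=-2).
  C is 8 units south of D: delta (east=+0, north=-8); C at (east=3, north=-10).
  B is 5 units south of C: delta (east=+0, north=-5); B at (east=3, north=-15).
  A is 1 unit west of B: delta (east=-1, north=+0); A at (east=2, north=-15).
Therefore A relative to G: (east=2, north=-15).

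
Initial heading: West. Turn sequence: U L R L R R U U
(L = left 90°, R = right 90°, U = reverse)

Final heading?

Start: West
  U (U-turn (180°)) -> East
  L (left (90° counter-clockwise)) -> North
  R (right (90° clockwise)) -> East
  L (left (90° counter-clockwise)) -> North
  R (right (90° clockwise)) -> East
  R (right (90° clockwise)) -> South
  U (U-turn (180°)) -> North
  U (U-turn (180°)) -> South
Final: South

Answer: Final heading: South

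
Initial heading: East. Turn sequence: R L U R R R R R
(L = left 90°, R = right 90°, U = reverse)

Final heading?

Answer: Final heading: North

Derivation:
Start: East
  R (right (90° clockwise)) -> South
  L (left (90° counter-clockwise)) -> East
  U (U-turn (180°)) -> West
  R (right (90° clockwise)) -> North
  R (right (90° clockwise)) -> East
  R (right (90° clockwise)) -> South
  R (right (90° clockwise)) -> West
  R (right (90° clockwise)) -> North
Final: North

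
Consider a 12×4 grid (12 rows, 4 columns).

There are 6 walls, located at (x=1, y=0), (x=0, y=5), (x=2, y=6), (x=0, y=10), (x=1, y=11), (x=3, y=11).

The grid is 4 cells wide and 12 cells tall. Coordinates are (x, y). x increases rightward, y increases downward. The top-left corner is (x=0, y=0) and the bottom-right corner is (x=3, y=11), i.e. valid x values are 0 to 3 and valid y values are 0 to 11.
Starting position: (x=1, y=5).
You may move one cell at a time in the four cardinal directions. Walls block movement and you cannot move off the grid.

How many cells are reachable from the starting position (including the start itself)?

BFS flood-fill from (x=1, y=5):
  Distance 0: (x=1, y=5)
  Distance 1: (x=1, y=4), (x=2, y=5), (x=1, y=6)
  Distance 2: (x=1, y=3), (x=0, y=4), (x=2, y=4), (x=3, y=5), (x=0, y=6), (x=1, y=7)
  Distance 3: (x=1, y=2), (x=0, y=3), (x=2, y=3), (x=3, y=4), (x=3, y=6), (x=0, y=7), (x=2, y=7), (x=1, y=8)
  Distance 4: (x=1, y=1), (x=0, y=2), (x=2, y=2), (x=3, y=3), (x=3, y=7), (x=0, y=8), (x=2, y=8), (x=1, y=9)
  Distance 5: (x=0, y=1), (x=2, y=1), (x=3, y=2), (x=3, y=8), (x=0, y=9), (x=2, y=9), (x=1, y=10)
  Distance 6: (x=0, y=0), (x=2, y=0), (x=3, y=1), (x=3, y=9), (x=2, y=10)
  Distance 7: (x=3, y=0), (x=3, y=10), (x=2, y=11)
Total reachable: 41 (grid has 42 open cells total)

Answer: Reachable cells: 41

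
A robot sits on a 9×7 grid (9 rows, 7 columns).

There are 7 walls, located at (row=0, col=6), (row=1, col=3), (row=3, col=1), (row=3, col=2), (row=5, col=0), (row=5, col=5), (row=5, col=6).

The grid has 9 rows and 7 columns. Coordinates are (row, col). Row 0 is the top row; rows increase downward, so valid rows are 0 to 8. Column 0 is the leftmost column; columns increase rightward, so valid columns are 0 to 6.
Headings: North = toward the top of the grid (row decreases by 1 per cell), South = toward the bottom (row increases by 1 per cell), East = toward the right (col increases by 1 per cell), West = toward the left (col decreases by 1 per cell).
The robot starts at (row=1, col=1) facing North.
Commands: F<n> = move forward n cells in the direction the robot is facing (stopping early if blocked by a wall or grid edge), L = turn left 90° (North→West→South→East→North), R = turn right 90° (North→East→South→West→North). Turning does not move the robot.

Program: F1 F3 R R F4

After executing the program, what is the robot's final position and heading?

Start: (row=1, col=1), facing North
  F1: move forward 1, now at (row=0, col=1)
  F3: move forward 0/3 (blocked), now at (row=0, col=1)
  R: turn right, now facing East
  R: turn right, now facing South
  F4: move forward 2/4 (blocked), now at (row=2, col=1)
Final: (row=2, col=1), facing South

Answer: Final position: (row=2, col=1), facing South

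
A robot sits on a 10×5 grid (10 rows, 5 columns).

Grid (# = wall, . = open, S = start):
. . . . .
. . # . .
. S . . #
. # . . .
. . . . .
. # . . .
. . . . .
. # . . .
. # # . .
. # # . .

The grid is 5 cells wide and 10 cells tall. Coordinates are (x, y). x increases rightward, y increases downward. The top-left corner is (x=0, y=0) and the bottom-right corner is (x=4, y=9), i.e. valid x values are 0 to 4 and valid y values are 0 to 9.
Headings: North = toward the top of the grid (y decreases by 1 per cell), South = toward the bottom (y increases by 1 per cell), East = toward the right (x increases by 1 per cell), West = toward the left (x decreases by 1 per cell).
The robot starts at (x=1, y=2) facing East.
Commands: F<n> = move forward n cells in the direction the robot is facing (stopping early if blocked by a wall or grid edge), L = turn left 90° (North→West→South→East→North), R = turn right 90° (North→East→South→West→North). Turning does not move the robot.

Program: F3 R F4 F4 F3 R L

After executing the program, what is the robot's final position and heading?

Start: (x=1, y=2), facing East
  F3: move forward 2/3 (blocked), now at (x=3, y=2)
  R: turn right, now facing South
  F4: move forward 4, now at (x=3, y=6)
  F4: move forward 3/4 (blocked), now at (x=3, y=9)
  F3: move forward 0/3 (blocked), now at (x=3, y=9)
  R: turn right, now facing West
  L: turn left, now facing South
Final: (x=3, y=9), facing South

Answer: Final position: (x=3, y=9), facing South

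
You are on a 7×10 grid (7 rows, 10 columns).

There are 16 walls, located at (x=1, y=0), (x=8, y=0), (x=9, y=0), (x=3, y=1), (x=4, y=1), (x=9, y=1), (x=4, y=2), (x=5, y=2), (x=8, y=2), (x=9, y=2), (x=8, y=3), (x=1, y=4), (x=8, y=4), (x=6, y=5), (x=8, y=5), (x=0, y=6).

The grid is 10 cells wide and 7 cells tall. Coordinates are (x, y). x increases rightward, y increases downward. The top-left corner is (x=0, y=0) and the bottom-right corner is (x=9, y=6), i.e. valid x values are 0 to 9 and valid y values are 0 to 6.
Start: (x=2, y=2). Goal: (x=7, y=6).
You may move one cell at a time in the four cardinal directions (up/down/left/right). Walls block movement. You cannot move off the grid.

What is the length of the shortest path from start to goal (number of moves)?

Answer: Shortest path length: 9

Derivation:
BFS from (x=2, y=2) until reaching (x=7, y=6):
  Distance 0: (x=2, y=2)
  Distance 1: (x=2, y=1), (x=1, y=2), (x=3, y=2), (x=2, y=3)
  Distance 2: (x=2, y=0), (x=1, y=1), (x=0, y=2), (x=1, y=3), (x=3, y=3), (x=2, y=4)
  Distance 3: (x=3, y=0), (x=0, y=1), (x=0, y=3), (x=4, y=3), (x=3, y=4), (x=2, y=5)
  Distance 4: (x=0, y=0), (x=4, y=0), (x=5, y=3), (x=0, y=4), (x=4, y=4), (x=1, y=5), (x=3, y=5), (x=2, y=6)
  Distance 5: (x=5, y=0), (x=6, y=3), (x=5, y=4), (x=0, y=5), (x=4, y=5), (x=1, y=6), (x=3, y=6)
  Distance 6: (x=6, y=0), (x=5, y=1), (x=6, y=2), (x=7, y=3), (x=6, y=4), (x=5, y=5), (x=4, y=6)
  Distance 7: (x=7, y=0), (x=6, y=1), (x=7, y=2), (x=7, y=4), (x=5, y=6)
  Distance 8: (x=7, y=1), (x=7, y=5), (x=6, y=6)
  Distance 9: (x=8, y=1), (x=7, y=6)  <- goal reached here
One shortest path (9 moves): (x=2, y=2) -> (x=3, y=2) -> (x=3, y=3) -> (x=4, y=3) -> (x=5, y=3) -> (x=6, y=3) -> (x=7, y=3) -> (x=7, y=4) -> (x=7, y=5) -> (x=7, y=6)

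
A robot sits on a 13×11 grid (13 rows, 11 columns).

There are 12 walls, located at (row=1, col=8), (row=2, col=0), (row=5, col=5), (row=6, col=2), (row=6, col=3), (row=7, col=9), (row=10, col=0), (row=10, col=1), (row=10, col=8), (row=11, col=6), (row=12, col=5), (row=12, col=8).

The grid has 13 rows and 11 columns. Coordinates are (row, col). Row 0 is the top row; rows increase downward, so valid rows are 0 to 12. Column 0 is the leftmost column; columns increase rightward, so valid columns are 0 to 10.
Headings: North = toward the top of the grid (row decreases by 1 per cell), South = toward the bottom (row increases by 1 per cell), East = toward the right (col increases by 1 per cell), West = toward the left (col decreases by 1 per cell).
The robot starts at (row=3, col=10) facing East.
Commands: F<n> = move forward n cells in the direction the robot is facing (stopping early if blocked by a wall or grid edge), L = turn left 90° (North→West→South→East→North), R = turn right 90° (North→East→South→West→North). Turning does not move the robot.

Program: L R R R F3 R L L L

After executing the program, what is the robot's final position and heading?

Start: (row=3, col=10), facing East
  L: turn left, now facing North
  R: turn right, now facing East
  R: turn right, now facing South
  R: turn right, now facing West
  F3: move forward 3, now at (row=3, col=7)
  R: turn right, now facing North
  L: turn left, now facing West
  L: turn left, now facing South
  L: turn left, now facing East
Final: (row=3, col=7), facing East

Answer: Final position: (row=3, col=7), facing East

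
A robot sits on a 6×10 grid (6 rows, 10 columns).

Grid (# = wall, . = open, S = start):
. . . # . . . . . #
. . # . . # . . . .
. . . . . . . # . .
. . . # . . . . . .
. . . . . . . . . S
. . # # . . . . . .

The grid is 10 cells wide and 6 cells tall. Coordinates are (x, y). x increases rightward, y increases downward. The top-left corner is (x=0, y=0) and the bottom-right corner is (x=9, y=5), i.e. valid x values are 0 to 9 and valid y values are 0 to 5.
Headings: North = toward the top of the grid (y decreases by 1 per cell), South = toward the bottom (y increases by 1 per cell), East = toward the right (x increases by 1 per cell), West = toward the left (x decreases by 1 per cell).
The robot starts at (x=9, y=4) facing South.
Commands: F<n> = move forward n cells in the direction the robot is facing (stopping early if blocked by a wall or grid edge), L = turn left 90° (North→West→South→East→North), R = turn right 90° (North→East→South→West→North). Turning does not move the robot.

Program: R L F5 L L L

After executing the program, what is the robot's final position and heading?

Start: (x=9, y=4), facing South
  R: turn right, now facing West
  L: turn left, now facing South
  F5: move forward 1/5 (blocked), now at (x=9, y=5)
  L: turn left, now facing East
  L: turn left, now facing North
  L: turn left, now facing West
Final: (x=9, y=5), facing West

Answer: Final position: (x=9, y=5), facing West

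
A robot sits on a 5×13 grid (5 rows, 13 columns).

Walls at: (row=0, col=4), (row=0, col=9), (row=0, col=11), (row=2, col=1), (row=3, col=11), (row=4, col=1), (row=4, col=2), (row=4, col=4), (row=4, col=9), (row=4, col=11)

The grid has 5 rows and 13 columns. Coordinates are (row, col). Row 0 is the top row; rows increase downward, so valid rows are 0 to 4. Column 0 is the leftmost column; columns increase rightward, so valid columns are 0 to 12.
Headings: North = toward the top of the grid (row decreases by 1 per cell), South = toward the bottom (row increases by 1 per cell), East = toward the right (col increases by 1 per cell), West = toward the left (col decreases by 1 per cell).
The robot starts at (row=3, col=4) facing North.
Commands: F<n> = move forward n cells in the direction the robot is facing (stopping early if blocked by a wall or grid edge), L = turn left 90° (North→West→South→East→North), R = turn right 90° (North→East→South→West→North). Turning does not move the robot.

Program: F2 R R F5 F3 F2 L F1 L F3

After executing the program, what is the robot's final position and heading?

Answer: Final position: (row=0, col=5), facing North

Derivation:
Start: (row=3, col=4), facing North
  F2: move forward 2, now at (row=1, col=4)
  R: turn right, now facing East
  R: turn right, now facing South
  F5: move forward 2/5 (blocked), now at (row=3, col=4)
  F3: move forward 0/3 (blocked), now at (row=3, col=4)
  F2: move forward 0/2 (blocked), now at (row=3, col=4)
  L: turn left, now facing East
  F1: move forward 1, now at (row=3, col=5)
  L: turn left, now facing North
  F3: move forward 3, now at (row=0, col=5)
Final: (row=0, col=5), facing North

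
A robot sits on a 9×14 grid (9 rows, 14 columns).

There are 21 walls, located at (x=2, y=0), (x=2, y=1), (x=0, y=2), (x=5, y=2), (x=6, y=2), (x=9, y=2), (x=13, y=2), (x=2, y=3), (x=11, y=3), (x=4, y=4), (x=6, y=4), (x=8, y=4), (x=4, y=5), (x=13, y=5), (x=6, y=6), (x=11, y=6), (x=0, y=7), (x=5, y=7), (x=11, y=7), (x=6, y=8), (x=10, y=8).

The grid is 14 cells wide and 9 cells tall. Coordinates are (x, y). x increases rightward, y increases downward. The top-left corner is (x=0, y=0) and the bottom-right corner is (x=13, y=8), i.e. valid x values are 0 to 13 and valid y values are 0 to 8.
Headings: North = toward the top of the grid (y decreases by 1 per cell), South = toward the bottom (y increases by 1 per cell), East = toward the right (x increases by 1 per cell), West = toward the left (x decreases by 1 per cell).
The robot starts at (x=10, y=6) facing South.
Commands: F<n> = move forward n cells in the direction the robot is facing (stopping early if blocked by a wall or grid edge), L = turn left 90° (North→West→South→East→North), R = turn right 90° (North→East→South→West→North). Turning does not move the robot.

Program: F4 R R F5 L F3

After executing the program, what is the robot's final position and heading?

Start: (x=10, y=6), facing South
  F4: move forward 1/4 (blocked), now at (x=10, y=7)
  R: turn right, now facing West
  R: turn right, now facing North
  F5: move forward 5, now at (x=10, y=2)
  L: turn left, now facing West
  F3: move forward 0/3 (blocked), now at (x=10, y=2)
Final: (x=10, y=2), facing West

Answer: Final position: (x=10, y=2), facing West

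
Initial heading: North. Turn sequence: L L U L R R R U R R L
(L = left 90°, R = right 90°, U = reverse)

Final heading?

Answer: Final heading: East

Derivation:
Start: North
  L (left (90° counter-clockwise)) -> West
  L (left (90° counter-clockwise)) -> South
  U (U-turn (180°)) -> North
  L (left (90° counter-clockwise)) -> West
  R (right (90° clockwise)) -> North
  R (right (90° clockwise)) -> East
  R (right (90° clockwise)) -> South
  U (U-turn (180°)) -> North
  R (right (90° clockwise)) -> East
  R (right (90° clockwise)) -> South
  L (left (90° counter-clockwise)) -> East
Final: East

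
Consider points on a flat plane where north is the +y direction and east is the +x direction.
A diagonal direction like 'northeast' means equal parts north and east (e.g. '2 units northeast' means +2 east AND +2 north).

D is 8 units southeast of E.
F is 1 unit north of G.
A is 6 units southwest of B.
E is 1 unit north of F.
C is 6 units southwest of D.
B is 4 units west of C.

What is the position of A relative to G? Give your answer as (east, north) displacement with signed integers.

Answer: A is at (east=-8, north=-18) relative to G.

Derivation:
Place G at the origin (east=0, north=0).
  F is 1 unit north of G: delta (east=+0, north=+1); F at (east=0, north=1).
  E is 1 unit north of F: delta (east=+0, north=+1); E at (east=0, north=2).
  D is 8 units southeast of E: delta (east=+8, north=-8); D at (east=8, north=-6).
  C is 6 units southwest of D: delta (east=-6, north=-6); C at (east=2, north=-12).
  B is 4 units west of C: delta (east=-4, north=+0); B at (east=-2, north=-12).
  A is 6 units southwest of B: delta (east=-6, north=-6); A at (east=-8, north=-18).
Therefore A relative to G: (east=-8, north=-18).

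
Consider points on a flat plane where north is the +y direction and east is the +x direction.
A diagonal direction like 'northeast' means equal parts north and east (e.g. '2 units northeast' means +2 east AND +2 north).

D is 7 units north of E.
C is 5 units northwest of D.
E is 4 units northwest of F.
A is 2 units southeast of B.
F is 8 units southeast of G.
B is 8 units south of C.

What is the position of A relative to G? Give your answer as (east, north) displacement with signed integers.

Place G at the origin (east=0, north=0).
  F is 8 units southeast of G: delta (east=+8, north=-8); F at (east=8, north=-8).
  E is 4 units northwest of F: delta (east=-4, north=+4); E at (east=4, north=-4).
  D is 7 units north of E: delta (east=+0, north=+7); D at (east=4, north=3).
  C is 5 units northwest of D: delta (east=-5, north=+5); C at (east=-1, north=8).
  B is 8 units south of C: delta (east=+0, north=-8); B at (east=-1, north=0).
  A is 2 units southeast of B: delta (east=+2, north=-2); A at (east=1, north=-2).
Therefore A relative to G: (east=1, north=-2).

Answer: A is at (east=1, north=-2) relative to G.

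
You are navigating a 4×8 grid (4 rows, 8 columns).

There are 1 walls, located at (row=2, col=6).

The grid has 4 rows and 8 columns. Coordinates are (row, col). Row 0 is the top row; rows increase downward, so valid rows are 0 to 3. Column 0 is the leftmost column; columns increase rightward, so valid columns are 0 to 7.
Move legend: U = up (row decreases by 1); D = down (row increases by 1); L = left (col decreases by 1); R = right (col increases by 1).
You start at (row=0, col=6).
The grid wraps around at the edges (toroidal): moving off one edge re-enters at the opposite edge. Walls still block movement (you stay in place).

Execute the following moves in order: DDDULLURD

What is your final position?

Start: (row=0, col=6)
  D (down): (row=0, col=6) -> (row=1, col=6)
  D (down): blocked, stay at (row=1, col=6)
  D (down): blocked, stay at (row=1, col=6)
  U (up): (row=1, col=6) -> (row=0, col=6)
  L (left): (row=0, col=6) -> (row=0, col=5)
  L (left): (row=0, col=5) -> (row=0, col=4)
  U (up): (row=0, col=4) -> (row=3, col=4)
  R (right): (row=3, col=4) -> (row=3, col=5)
  D (down): (row=3, col=5) -> (row=0, col=5)
Final: (row=0, col=5)

Answer: Final position: (row=0, col=5)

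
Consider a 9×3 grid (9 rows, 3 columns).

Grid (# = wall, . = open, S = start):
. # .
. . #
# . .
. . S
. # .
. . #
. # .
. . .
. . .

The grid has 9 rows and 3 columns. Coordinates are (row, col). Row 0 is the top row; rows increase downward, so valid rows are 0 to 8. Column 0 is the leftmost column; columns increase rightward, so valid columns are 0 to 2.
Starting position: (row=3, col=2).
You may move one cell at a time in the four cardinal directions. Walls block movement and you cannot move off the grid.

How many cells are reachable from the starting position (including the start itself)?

Answer: Reachable cells: 20

Derivation:
BFS flood-fill from (row=3, col=2):
  Distance 0: (row=3, col=2)
  Distance 1: (row=2, col=2), (row=3, col=1), (row=4, col=2)
  Distance 2: (row=2, col=1), (row=3, col=0)
  Distance 3: (row=1, col=1), (row=4, col=0)
  Distance 4: (row=1, col=0), (row=5, col=0)
  Distance 5: (row=0, col=0), (row=5, col=1), (row=6, col=0)
  Distance 6: (row=7, col=0)
  Distance 7: (row=7, col=1), (row=8, col=0)
  Distance 8: (row=7, col=2), (row=8, col=1)
  Distance 9: (row=6, col=2), (row=8, col=2)
Total reachable: 20 (grid has 21 open cells total)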